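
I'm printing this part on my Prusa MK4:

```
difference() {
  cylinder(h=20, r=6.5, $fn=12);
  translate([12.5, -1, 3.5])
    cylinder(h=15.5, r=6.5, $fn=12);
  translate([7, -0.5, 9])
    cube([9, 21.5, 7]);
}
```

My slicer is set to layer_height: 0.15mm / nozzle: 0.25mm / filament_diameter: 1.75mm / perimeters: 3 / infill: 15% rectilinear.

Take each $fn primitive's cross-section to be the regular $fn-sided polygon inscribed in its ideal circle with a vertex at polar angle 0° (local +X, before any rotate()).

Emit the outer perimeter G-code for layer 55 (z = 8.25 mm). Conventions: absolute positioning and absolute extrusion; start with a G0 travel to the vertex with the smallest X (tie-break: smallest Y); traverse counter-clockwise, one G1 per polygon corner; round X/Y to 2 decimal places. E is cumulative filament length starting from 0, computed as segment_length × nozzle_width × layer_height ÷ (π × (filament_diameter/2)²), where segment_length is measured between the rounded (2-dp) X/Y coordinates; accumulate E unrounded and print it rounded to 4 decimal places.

At z = 8.25 mm: the r=6.5 cylinder contributes a regular 12-gon of circumradius 6.5; the r=6.5 cylinder at (12.5, -1) gives a regular 12-gon of circumradius 6.5 (constant along its height); the cube at (7, -0.5) is not intersected at this z (z outside [9, 16]); After the difference (first − rest): starting from the r=6.5 cylinder, the r=6.5 cylinder at (12.5, -1) partially overlaps it — only the 0.33 mm² overlap (of its 126.75 mm²) is removed, clipping the outline — 1 connected region. The outline is a single polygon with 14 vertices. Extrusion per mm of travel: 0.25 × 0.15 / (π × 0.875²) = 0.015591. Accumulating E over each segment gives final E = 0.6295.

G0 X-6.50 Y0.00 Z8.25
G1 X-5.63 Y-3.25 E0.0525
G1 X-3.25 Y-5.63 E0.1049
G1 X0.00 Y-6.50 E0.1574
G1 X3.25 Y-5.63 E0.2098
G1 X5.63 Y-3.25 E0.2623
G1 X6.12 Y-1.43 E0.2917
G1 X6.00 Y-1.00 E0.2987
G1 X6.38 Y0.43 E0.3217
G1 X5.63 Y3.25 E0.3672
G1 X3.25 Y5.63 E0.4197
G1 X0.00 Y6.50 E0.4722
G1 X-3.25 Y5.63 E0.5246
G1 X-5.63 Y3.25 E0.5771
G1 X-6.50 Y0.00 E0.6295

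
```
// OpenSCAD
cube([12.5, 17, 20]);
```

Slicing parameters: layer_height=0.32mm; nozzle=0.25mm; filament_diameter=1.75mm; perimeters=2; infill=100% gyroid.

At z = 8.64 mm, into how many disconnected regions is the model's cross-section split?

1

At z = 8.64 mm: the 12.5×17 cube contributes its full rectangle. The result has 1 disconnected region.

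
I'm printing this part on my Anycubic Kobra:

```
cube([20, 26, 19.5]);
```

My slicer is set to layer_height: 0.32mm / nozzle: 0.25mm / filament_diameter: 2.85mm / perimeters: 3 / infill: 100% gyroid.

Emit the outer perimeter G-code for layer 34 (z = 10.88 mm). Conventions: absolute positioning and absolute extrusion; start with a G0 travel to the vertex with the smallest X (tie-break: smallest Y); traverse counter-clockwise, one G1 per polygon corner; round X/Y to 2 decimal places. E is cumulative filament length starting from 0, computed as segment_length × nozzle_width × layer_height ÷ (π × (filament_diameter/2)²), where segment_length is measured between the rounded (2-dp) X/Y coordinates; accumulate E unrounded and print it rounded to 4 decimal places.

G0 X0.00 Y0.00 Z10.88
G1 X20.00 Y0.00 E0.2508
G1 X20.00 Y26.00 E0.5769
G1 X0.00 Y26.00 E0.8277
G1 X0.00 Y0.00 E1.1537

At z = 10.88 mm: the 20×26 cube contributes its full rectangle. The outline is a single polygon with 4 vertices. Extrusion per mm of travel: 0.25 × 0.32 / (π × 1.425²) = 0.012540. Accumulating E over each segment gives final E = 1.1537.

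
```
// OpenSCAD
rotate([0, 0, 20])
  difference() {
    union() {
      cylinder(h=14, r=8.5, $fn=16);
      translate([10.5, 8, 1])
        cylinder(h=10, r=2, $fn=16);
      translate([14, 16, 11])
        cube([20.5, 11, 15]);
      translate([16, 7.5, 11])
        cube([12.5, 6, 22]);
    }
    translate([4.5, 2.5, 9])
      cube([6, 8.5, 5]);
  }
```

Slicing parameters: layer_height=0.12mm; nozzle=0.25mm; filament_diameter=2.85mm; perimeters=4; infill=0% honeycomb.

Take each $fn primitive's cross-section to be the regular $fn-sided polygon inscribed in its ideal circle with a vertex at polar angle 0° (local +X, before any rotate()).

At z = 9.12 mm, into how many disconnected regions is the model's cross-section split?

2

At z = 9.12 mm: the cylinder: section is a regular 16-gon, circumradius r=8.5; the cylinder at (10.5, 8): section is a regular 16-gon, circumradius r=2; the cube at (14, 16) is not intersected at this z (z outside [11, 26]); the cube at (16, 7.5) is absent (z outside [11, 33]); Combining (union): the 2 present regions are separate (no shared area or edge), so areas and boundary lengths simply add and each stays a separate island — 2 connected regions; the cube at (4.5, 2.5) is present — its section is the full 6×8.5 rectangle; Subtracting the remaining from the first: starting from that combined region, the 6×8.5 cube at (4.5, 2.5) partially overlaps it — only the 16.17 mm² overlap (of its 51.00 mm²) is removed, clipping the outline — 2 connected regions; (whole slice rotated 20° about Z — lengths, areas and connectivity unchanged). The result has 2 disconnected regions.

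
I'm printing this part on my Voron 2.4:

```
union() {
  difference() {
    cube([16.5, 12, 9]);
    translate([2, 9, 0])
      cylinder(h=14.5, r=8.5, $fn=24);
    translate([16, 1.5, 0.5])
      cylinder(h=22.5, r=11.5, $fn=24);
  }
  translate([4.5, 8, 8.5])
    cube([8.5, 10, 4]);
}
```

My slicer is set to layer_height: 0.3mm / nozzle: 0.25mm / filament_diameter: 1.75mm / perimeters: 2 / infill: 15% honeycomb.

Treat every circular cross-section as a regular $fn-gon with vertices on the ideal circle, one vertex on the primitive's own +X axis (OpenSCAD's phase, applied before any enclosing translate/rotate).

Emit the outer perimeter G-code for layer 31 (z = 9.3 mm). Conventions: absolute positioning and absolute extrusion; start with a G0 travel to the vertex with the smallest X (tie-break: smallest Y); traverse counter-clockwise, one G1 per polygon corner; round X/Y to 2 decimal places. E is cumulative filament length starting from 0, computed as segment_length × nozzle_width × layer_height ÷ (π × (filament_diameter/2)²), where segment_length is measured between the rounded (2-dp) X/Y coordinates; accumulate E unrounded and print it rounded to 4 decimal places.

At z = 9.3 mm: the cube is absent (z outside [0, 9]); the r=8.5 cylinder at (2, 9) gives a regular 24-gon of circumradius 8.5 (constant along its height); the r=11.5 cylinder at (16, 1.5) contributes a regular 24-gon of circumradius 11.5; Taking the first minus the rest: the first operand is absent here, so nothing remains; the cube at (4.5, 8) (footprint 8.5×10) is included at this height; Taking the union: only the 8.5×10 cube at (4.5, 8) is present, so the union is just that shape — 1 connected region. The outline is a single polygon with 4 vertices. Extrusion per mm of travel: 0.25 × 0.3 / (π × 0.875²) = 0.031181. Accumulating E over each segment gives final E = 1.1537.

G0 X4.50 Y8.00 Z9.30
G1 X13.00 Y8.00 E0.2650
G1 X13.00 Y18.00 E0.5769
G1 X4.50 Y18.00 E0.8419
G1 X4.50 Y8.00 E1.1537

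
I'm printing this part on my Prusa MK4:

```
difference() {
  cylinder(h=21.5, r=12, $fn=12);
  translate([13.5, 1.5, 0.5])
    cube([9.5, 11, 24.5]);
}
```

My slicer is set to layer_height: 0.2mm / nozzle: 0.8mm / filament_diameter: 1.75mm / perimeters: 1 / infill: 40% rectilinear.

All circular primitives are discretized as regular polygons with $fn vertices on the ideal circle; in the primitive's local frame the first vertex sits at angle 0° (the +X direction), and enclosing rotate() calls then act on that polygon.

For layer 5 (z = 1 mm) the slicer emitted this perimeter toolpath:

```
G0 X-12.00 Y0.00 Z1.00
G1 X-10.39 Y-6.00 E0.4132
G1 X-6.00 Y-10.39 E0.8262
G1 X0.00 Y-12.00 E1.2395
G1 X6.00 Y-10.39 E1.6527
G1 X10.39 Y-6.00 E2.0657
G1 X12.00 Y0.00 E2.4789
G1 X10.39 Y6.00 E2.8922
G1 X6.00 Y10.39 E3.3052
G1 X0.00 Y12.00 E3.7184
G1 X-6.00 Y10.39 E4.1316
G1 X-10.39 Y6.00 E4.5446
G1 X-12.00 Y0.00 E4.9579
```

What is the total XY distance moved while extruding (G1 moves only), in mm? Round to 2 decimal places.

74.53 mm

Sum the Euclidean lengths of each G1 segment: total = 74.53 mm.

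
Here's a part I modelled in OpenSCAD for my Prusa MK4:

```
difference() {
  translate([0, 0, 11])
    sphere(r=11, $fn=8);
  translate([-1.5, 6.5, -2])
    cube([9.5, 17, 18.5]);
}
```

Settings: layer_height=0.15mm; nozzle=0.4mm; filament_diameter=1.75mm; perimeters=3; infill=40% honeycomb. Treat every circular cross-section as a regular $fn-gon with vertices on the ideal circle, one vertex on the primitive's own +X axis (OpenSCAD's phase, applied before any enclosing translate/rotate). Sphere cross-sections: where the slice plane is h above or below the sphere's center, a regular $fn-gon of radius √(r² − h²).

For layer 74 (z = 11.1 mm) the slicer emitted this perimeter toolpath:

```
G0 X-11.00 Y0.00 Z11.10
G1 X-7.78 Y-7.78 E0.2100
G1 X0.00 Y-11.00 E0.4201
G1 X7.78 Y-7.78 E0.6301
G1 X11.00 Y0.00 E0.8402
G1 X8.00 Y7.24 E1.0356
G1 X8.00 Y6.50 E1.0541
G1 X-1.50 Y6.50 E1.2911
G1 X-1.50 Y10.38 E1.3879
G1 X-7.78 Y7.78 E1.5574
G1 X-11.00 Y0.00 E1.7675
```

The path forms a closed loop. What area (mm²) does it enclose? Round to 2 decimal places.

313.32 mm²

Apply the shoelace formula to the sequence of (X, Y) vertices; enclosed area = 313.32 mm².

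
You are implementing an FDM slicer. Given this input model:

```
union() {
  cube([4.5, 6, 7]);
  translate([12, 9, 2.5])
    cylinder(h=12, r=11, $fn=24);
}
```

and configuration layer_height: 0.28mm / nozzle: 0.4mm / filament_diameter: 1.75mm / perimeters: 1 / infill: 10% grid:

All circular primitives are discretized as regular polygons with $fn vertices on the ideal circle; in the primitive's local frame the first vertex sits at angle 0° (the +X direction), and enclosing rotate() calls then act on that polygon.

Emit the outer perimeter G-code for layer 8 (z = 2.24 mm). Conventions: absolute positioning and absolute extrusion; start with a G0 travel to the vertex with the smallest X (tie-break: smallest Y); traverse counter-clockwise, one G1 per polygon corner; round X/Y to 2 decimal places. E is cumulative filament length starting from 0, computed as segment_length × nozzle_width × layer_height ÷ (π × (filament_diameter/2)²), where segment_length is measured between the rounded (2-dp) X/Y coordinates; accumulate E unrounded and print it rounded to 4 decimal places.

G0 X0.00 Y0.00 Z2.24
G1 X4.50 Y0.00 E0.2095
G1 X4.50 Y6.00 E0.4889
G1 X0.00 Y6.00 E0.6985
G1 X0.00 Y0.00 E0.9778

At z = 2.24 mm: the cube is present — its section is the full 4.5×6 rectangle; the cylinder at (12, 9) is not intersected at this z (z outside [2.5, 14.5]); Combining (union): only the 4.5×6 cube is present, so the union is just that shape — 1 connected region. The outline is a single polygon with 4 vertices. Extrusion per mm of travel: 0.4 × 0.28 / (π × 0.875²) = 0.046564. Accumulating E over each segment gives final E = 0.9778.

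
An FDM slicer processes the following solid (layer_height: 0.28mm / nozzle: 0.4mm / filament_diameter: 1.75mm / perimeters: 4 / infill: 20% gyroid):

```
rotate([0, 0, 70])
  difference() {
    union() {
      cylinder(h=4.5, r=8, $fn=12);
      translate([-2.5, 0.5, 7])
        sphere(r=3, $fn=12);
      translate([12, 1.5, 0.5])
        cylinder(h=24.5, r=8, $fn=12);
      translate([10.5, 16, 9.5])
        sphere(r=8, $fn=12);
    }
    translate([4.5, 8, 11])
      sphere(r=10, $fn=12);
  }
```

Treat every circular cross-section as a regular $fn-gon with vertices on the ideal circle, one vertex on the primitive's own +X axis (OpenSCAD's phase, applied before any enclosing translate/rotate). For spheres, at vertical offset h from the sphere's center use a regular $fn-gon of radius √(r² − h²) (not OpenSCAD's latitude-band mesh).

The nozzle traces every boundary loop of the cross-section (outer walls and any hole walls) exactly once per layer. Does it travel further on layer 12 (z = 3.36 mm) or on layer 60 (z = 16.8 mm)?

Layer 12 (z = 3.36): the r=8 cylinder contributes a regular 12-gon of circumradius 8 (perimeter = 2·12·8.000·sin(180°/12) = 49.69 mm); the sphere at (-2.5, 0.5) is not intersected at this z (|z−center|=3.640 > r=3); the r=8 cylinder at (12, 1.5) gives a regular 12-gon of circumradius 8 (constant along its height) (perimeter = 2·12·8.000·sin(180°/12) = 49.69 mm); the r=8 sphere at (10.5, 16) slices to a regular 12-gon of circumradius 5.128 (√(r²−h²) with h=6.14 from center) (perimeter = 2·12·5.128·sin(180°/12) = 31.86 mm); Merging all regions: the regions partially overlap (shared area 24.02 mm²), so the edge portions inside another operand are dropped and the merged outline is re-measured after clipping — boundary = 109.43 mm; the r=10 sphere at (4.5, 8) slices to a regular 12-gon of circumradius 6.452 (√(r²−h²) with h=7.64 from center) (perimeter = 2·12·6.452·sin(180°/12) = 40.08 mm); Subtracting the remaining from the first: starting from the result so far, the r=10 sphere at (4.5, 8) partially overlaps it — only the 62.02 mm² overlap (of its 124.89 mm²) is removed, clipping the outline — boundary = 115.61 mm; (rotated 70° about Z; rotation is an isometry so areas/perimeters/island counts are preserved). So its perimeter = 115.61 mm. Layer 60 (z = 16.8): the cylinder does not reach this height (z outside [0, 4.5]); the sphere at (-2.5, 0.5) is absent (|z−center|=9.800 > r=3); the r=8 cylinder at (12, 1.5) gives a regular 12-gon of circumradius 8 (constant along its height) (perimeter = 2·12·8.000·sin(180°/12) = 49.69 mm); the r=8 sphere at (10.5, 16) contributes a regular 12-gon of circumradius √(8²−7.3²) = 3.273 (perimeter = 2·12·3.273·sin(180°/12) = 20.33 mm); Merging all regions: the 2 present regions are separate (no shared area or edge), so areas and boundary lengths simply add and each stays a separate island — boundary = 70.02 mm; the sphere at (4.5, 8): section is a regular 12-gon, circumradius = √(r²−h²) = √(10²−5.8²) = 8.146 (perimeter = 2·12·8.146·sin(180°/12) = 50.60 mm); Subtracting the remaining from the first: starting from that combined region, the r=10 sphere at (4.5, 8) partially overlaps it — only the 53.58 mm² overlap (of its 199.08 mm²) is removed, clipping the outline — boundary = 69.47 mm; (whole slice rotated 70° about Z — lengths, areas and connectivity unchanged). So its perimeter = 69.47 mm. Layer 12 is larger (115.61 vs 69.47 mm).

layer 12 (z = 3.36 mm)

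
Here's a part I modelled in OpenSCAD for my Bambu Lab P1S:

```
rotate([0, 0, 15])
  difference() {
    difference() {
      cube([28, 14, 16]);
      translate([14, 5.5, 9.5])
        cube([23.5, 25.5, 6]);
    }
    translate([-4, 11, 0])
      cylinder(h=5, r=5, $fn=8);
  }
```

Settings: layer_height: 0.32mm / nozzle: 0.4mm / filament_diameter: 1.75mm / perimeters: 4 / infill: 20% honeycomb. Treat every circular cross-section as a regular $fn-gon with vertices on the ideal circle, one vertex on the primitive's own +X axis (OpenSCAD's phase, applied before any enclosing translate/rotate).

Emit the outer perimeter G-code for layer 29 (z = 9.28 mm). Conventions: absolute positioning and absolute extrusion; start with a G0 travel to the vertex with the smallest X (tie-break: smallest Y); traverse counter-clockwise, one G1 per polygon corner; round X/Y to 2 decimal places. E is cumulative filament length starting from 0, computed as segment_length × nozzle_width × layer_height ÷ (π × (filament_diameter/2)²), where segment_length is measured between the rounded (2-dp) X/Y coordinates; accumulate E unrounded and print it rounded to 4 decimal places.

At z = 9.28 mm: the 28×14 cube contributes its full rectangle; the cube at (14, 5.5) is absent (z outside [9.5, 15.5]); Taking the first minus the rest: none of the subtracted shapes is present at this height, so the 28×14 cube is unchanged — 1 connected region; the cylinder at (-4, 11) is absent (z outside [0, 5]); After the difference (first − rest): none of the subtracted shapes is present at this height, so the result so far is unchanged — 1 connected region; (whole slice rotated 15° about Z — lengths, areas and connectivity unchanged). The outline is a single polygon with 4 vertices. Extrusion per mm of travel: 0.4 × 0.32 / (π × 0.875²) = 0.053216. Accumulating E over each segment gives final E = 4.4699.

G0 X-3.62 Y13.52 Z9.28
G1 X0.00 Y0.00 E0.7448
G1 X27.05 Y7.25 E2.2351
G1 X23.42 Y20.77 E2.9801
G1 X-3.62 Y13.52 E4.4699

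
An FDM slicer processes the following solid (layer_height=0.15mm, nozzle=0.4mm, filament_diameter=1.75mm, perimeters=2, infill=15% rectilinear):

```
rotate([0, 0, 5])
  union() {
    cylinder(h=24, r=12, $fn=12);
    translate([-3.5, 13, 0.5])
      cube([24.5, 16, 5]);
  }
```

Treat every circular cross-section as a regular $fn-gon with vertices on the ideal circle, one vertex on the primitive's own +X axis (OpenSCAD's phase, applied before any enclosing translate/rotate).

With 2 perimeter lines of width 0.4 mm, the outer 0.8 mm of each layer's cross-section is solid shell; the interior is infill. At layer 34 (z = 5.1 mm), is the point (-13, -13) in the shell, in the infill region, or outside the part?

outside

At z = 5.1 mm: the cylinder: section is a regular 12-gon, circumradius r=12; the 24.5×16 cube at (-3.5, 13) contributes its full rectangle; Merging all regions: the 2 present regions are separate (no shared area or edge), so areas and boundary lengths simply add and each stays a separate island — 2 connected regions; (whole slice rotated 5° about Z — lengths, areas and connectivity unchanged). Overall, the cross-section has 2 separate islands. Undo the 5° rotation: the query point maps to (-14.084, -11.818) in the un-rotated model frame. The nearest boundary edge runs (-6.00, -10.39)→(-10.39, -6.00); distance from the point to it = 6.72 mm. The point is not inside any of the regions above, so it lies outside the cross-section (6.72 mm from the nearest boundary).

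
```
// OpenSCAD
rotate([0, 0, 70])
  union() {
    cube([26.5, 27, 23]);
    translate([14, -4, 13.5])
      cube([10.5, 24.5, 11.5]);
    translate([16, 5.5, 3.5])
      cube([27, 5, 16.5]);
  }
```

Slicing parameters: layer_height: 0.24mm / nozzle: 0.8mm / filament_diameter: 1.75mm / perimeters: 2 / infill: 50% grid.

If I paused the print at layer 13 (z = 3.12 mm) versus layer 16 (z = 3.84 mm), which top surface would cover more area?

Layer 13 (z = 3.12): the cube (footprint 26.5×27) is included at this height (area 715.50 mm²); the cube at (14, -4) is absent (z outside [13.5, 25]); the cube at (16, 5.5) is not intersected at this z (z outside [3.5, 20]); Taking the union: only the 26.5×27 cube is present, so the union is just that shape — area = 715.50 mm²; (whole slice rotated 70° about Z — lengths, areas and connectivity unchanged). So its area = 715.50 mm². Layer 16 (z = 3.84): the cube (footprint 26.5×27) is included at this height (area 715.50 mm²); the cube at (14, -4) does not reach this height (z outside [13.5, 25]); the 27×5 cube at (16, 5.5) contributes its full rectangle (area 135.00 mm²); Taking the union: the regions partially overlap — summed areas 850.50 mm² minus the doubly-counted overlap 52.50 mm² gives 798.00 mm² — area = 798.00 mm²; (rotated 70° about Z; rotation is an isometry so areas/perimeters/island counts are preserved). So its area = 798.00 mm². Layer 16 is larger (798.00 vs 715.50 mm²).

layer 16 (z = 3.84 mm)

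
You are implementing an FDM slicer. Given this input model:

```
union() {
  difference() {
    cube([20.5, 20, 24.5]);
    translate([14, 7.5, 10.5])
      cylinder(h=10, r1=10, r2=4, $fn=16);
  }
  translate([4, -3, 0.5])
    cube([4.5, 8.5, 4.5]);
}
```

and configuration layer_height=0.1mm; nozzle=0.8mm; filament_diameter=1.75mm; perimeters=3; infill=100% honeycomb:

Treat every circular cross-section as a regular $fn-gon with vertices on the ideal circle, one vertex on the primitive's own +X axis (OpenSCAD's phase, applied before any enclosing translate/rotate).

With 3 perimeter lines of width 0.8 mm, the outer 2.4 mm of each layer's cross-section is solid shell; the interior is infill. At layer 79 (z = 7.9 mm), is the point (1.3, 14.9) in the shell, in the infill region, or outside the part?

At z = 7.9 mm: the cube (footprint 20.5×20) is included at this height; the cone at (14, 7.5) is absent (z outside [10.5, 20.5]); After the difference (first − rest): none of the subtracted shapes is present at this height, so the 20.5×20 cube is unchanged — 1 connected region; the cube at (4, -3) is not intersected at this z (z outside [0.5, 5]); Taking the union: only that combined region is present, so the union is just that shape — 1 connected region. Overall, the cross-section is a single solid region. The nearest boundary edge runs (0.00, 20.00)→(0.00, 0.00); distance from the point to it = 1.30 mm. The point is inside the cross-section, 1.30 mm from the nearest boundary — within the 2.4 mm shell band (3 × 0.8).

shell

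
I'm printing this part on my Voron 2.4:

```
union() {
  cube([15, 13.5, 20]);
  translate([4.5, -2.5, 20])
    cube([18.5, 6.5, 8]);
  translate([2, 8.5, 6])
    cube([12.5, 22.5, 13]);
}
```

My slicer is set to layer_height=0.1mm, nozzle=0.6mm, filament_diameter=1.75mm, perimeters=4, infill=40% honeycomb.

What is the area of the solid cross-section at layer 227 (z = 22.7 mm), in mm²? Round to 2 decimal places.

120.25 mm²

At z = 22.7 mm: the cube is absent (z outside [0, 20]); the 18.5×6.5 cube at (4.5, -2.5) contributes its full rectangle (area 120.25 mm²); the cube at (2, 8.5) is not intersected at this z (z outside [6, 19]); Taking the union: only the 18.5×6.5 cube at (4.5, -2.5) is present, so the union is just that shape — area = 120.25 mm². Overall, the cross-section is a single solid region. Net area = 120.25 mm².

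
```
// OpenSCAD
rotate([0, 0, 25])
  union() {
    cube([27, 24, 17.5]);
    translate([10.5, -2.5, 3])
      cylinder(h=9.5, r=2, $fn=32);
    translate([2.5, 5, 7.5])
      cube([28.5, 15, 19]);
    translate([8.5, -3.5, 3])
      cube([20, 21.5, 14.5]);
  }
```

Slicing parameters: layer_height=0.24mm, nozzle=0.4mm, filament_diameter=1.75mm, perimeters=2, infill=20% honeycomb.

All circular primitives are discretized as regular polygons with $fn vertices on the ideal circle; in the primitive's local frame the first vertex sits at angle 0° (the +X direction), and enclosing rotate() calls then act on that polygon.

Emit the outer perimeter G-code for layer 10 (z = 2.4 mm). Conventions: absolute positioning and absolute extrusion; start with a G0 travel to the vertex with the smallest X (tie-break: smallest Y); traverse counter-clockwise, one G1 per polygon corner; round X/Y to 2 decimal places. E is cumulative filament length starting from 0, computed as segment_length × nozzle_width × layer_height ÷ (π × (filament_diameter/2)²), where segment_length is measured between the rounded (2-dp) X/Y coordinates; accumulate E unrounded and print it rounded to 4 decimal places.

G0 X-10.14 Y21.75 Z2.40
G1 X0.00 Y0.00 E0.9578
G1 X24.47 Y11.41 E2.0354
G1 X14.33 Y33.16 E2.9932
G1 X-10.14 Y21.75 E4.0708

At z = 2.4 mm: the 27×24 cube contributes its full rectangle; the cylinder at (10.5, -2.5) is absent (z outside [3, 12.5]); the cube at (2.5, 5) is absent (z outside [7.5, 26.5]); the cube at (8.5, -3.5) does not reach this height (z outside [3, 17.5]); Combining (union): only the 27×24 cube is present, so the union is just that shape — 1 connected region; (whole slice rotated 25° about Z — lengths, areas and connectivity unchanged). The outline is a single polygon with 4 vertices. Extrusion per mm of travel: 0.4 × 0.24 / (π × 0.875²) = 0.039912. Accumulating E over each segment gives final E = 4.0708.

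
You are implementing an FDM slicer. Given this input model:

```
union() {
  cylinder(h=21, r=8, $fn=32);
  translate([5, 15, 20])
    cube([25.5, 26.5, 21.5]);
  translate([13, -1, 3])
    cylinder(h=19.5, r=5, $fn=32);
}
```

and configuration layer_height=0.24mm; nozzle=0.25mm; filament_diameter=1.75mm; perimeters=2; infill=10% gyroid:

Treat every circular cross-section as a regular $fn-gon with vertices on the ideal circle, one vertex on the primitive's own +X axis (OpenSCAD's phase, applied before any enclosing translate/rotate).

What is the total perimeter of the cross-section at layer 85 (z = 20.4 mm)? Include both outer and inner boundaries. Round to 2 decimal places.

At z = 20.4 mm: the r=8 cylinder gives a regular 32-gon of circumradius 8 (constant along its height) (perimeter = 2·32·8.000·sin(180°/32) = 50.18 mm); the cube at (5, 15) (footprint 25.5×26.5) is included at this height (perimeter 104.00 mm); the cylinder at (13, -1): section is a regular 32-gon, circumradius r=5 (perimeter = 2·32·5.000·sin(180°/32) = 31.37 mm); Taking the union: the 3 present regions are separate (no shared area or edge), so areas and boundary lengths simply add and each stays a separate island — boundary = 185.55 mm. Overall, the cross-section has 3 separate islands. Total boundary length (outer) = 185.55 mm.

185.55 mm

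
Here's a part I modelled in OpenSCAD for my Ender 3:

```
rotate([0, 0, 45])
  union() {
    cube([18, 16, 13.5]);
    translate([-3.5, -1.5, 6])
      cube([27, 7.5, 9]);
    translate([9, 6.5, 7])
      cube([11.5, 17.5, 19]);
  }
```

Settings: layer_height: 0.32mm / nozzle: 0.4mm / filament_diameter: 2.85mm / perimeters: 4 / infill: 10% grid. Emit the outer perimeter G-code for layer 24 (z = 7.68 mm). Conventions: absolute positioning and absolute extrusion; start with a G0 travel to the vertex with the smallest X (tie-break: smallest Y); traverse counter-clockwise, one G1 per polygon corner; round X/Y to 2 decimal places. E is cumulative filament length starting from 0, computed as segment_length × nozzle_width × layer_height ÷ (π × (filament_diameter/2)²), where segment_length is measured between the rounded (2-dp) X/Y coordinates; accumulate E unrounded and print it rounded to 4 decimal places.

G0 X-11.31 Y11.31 Z7.68
G1 X-4.24 Y4.24 E0.2006
G1 X-6.72 Y1.77 E0.2708
G1 X-1.41 Y-3.54 E0.4215
G1 X17.68 Y15.56 E0.9634
G1 X12.37 Y20.86 E1.1139
G1 X8.49 Y16.97 E1.2241
G1 X8.13 Y17.32 E1.2342
G1 X9.90 Y19.09 E1.2844
G1 X-2.47 Y31.47 E1.6356
G1 X-10.61 Y23.33 E1.8665
G1 X-4.95 Y17.68 E2.0270
G1 X-11.31 Y11.31 E2.2076

At z = 7.68 mm: the 18×16 cube contributes its full rectangle; the cube at (-3.5, -1.5) is present — its section is the full 27×7.5 rectangle; the 11.5×17.5 cube at (9, 6.5) contributes its full rectangle; Taking the union: the regions partially overlap (shared area 193.50 mm²), so overlapping operands fuse into one piece — 1 connected region; (rotated 45° about Z; rotation is an isometry so areas/perimeters/island counts are preserved). The outline is a single polygon with 12 vertices. Extrusion per mm of travel: 0.4 × 0.32 / (π × 1.425²) = 0.020065. Accumulating E over each segment gives final E = 2.2076.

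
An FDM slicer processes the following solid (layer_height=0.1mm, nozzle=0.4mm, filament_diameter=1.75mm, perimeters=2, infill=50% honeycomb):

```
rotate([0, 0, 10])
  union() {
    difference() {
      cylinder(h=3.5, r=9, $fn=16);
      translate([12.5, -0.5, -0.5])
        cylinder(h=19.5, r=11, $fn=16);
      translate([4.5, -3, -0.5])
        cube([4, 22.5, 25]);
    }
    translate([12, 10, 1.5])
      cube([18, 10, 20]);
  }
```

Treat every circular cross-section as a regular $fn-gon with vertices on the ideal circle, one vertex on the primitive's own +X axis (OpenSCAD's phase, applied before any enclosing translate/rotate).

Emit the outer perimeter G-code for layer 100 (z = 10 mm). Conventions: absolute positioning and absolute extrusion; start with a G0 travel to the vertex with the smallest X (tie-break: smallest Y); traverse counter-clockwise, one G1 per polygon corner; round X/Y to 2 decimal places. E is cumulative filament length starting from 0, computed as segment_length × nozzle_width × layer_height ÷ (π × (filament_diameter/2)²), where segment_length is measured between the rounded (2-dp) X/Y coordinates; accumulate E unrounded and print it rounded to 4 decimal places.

G0 X8.34 Y21.78 Z10.00
G1 X10.08 Y11.93 E0.1663
G1 X27.81 Y15.06 E0.4658
G1 X26.07 Y24.91 E0.6321
G1 X8.34 Y21.78 E0.9315

At z = 10 mm: the cylinder does not reach this height (z outside [0, 3.5]); the r=11 cylinder at (12.5, -0.5) gives a regular 16-gon of circumradius 11 (constant along its height); the cube at (4.5, -3) (footprint 4×22.5) is included at this height; Subtracting the remaining from the first: the first operand is absent here, so nothing remains; the cube at (12, 10) is present — its section is the full 18×10 rectangle; Combining (union): only the 18×10 cube at (12, 10) is present, so the union is just that shape — 1 connected region; (rotated 10° about Z; rotation is an isometry so areas/perimeters/island counts are preserved). The outline is a single polygon with 4 vertices. Extrusion per mm of travel: 0.4 × 0.1 / (π × 0.875²) = 0.016630. Accumulating E over each segment gives final E = 0.9315.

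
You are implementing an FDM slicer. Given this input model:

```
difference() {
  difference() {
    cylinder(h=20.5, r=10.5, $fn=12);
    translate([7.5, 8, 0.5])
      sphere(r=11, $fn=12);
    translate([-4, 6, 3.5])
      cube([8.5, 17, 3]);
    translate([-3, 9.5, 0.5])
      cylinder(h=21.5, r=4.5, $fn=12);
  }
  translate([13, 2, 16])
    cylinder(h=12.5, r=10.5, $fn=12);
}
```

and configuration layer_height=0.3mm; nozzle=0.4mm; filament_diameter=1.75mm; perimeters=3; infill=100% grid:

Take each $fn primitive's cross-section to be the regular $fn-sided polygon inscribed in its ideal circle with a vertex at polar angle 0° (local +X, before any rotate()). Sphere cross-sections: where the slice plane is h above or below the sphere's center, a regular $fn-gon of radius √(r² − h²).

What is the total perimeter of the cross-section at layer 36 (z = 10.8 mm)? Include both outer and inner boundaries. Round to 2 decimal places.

70.43 mm

At z = 10.8 mm: the r=10.5 cylinder contributes a regular 12-gon of circumradius 10.5 (perimeter = 2·12·10.500·sin(180°/12) = 65.22 mm); the sphere at (7.5, 8): section is a regular 12-gon, circumradius = √(r²−h²) = √(11²−10.3²) = 3.861 (perimeter = 2·12·3.861·sin(180°/12) = 23.99 mm); the cube at (-4, 6) is absent (z outside [3.5, 6.5]); the cylinder at (-3, 9.5): section is a regular 12-gon, circumradius r=4.5 (perimeter = 2·12·4.500·sin(180°/12) = 27.95 mm); Subtracting the remaining from the first: starting from the r=10.5 cylinder, the r=11 sphere at (7.5, 8) partially overlaps it — only the 15.69 mm² overlap (of its 44.73 mm²) is removed, clipping the outline; the r=4.5 cylinder at (-3, 9.5) partially overlaps it — only the 30.38 mm² overlap (of its 60.75 mm²) is removed, clipping the outline — boundary = 70.43 mm; the cylinder at (13, 2) is absent (z outside [16, 28.5]); Taking the first minus the rest: none of the subtracted shapes is present at this height, so the result so far is unchanged — boundary = 70.43 mm. Overall, the cross-section is a single solid region. Total boundary length (outer) = 70.43 mm.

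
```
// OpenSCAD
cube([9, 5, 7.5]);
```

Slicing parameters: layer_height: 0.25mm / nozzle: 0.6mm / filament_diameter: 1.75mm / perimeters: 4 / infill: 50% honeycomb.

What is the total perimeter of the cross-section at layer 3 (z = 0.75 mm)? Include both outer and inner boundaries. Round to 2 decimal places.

At z = 0.75 mm: the 9×5 cube contributes its full rectangle (perimeter 28.00 mm). Overall, the cross-section is a single solid region. Total boundary length (outer) = 28.00 mm.

28.00 mm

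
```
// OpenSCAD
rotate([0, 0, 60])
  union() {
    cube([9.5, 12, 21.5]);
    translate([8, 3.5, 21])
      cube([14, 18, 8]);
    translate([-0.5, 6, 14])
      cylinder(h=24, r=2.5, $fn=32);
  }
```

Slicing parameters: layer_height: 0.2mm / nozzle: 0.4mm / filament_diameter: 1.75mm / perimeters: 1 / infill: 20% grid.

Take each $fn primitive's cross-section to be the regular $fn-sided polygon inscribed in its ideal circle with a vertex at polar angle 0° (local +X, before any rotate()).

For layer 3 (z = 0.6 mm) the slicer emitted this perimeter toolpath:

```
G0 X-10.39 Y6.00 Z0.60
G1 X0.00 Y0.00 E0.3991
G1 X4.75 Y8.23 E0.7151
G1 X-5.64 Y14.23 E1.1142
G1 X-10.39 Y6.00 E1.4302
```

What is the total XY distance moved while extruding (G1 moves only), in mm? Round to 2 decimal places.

Sum the Euclidean lengths of each G1 segment: total = 43.00 mm.

43.00 mm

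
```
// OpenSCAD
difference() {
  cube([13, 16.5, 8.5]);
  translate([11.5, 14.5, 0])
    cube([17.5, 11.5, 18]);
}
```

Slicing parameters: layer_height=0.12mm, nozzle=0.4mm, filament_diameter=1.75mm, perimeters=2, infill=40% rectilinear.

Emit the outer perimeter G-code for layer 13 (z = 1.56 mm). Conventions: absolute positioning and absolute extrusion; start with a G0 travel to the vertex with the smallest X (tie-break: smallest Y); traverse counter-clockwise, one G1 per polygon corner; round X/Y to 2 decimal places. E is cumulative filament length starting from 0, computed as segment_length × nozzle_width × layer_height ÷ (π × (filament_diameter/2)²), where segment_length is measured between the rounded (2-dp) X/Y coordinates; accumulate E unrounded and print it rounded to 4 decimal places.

G0 X0.00 Y0.00 Z1.56
G1 X13.00 Y0.00 E0.2594
G1 X13.00 Y14.50 E0.5488
G1 X11.50 Y14.50 E0.5787
G1 X11.50 Y16.50 E0.6186
G1 X0.00 Y16.50 E0.8481
G1 X0.00 Y0.00 E1.1774

At z = 1.56 mm: the cube (footprint 13×16.5) is included at this height; the cube at (11.5, 14.5) is present — its section is the full 17.5×11.5 rectangle; After the difference (first − rest): starting from the 13×16.5 cube, the 17.5×11.5 cube at (11.5, 14.5) partially overlaps it — only the 3.00 mm² overlap (of its 201.25 mm²) is removed, clipping the outline — 1 connected region. The outline is a single polygon with 6 vertices. Extrusion per mm of travel: 0.4 × 0.12 / (π × 0.875²) = 0.019956. Accumulating E over each segment gives final E = 1.1774.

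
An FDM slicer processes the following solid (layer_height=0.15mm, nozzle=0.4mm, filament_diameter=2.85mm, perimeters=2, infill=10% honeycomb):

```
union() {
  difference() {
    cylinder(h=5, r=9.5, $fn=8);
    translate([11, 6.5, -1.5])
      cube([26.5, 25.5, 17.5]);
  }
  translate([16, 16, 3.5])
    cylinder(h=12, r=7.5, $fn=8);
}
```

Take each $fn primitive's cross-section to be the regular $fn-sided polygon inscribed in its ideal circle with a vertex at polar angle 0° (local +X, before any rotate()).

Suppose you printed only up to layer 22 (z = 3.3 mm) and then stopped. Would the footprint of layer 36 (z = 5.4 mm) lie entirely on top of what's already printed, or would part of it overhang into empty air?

part overhangs

Compare the two slices. At z = 3.3: the cylinder: section is a regular 8-gon, circumradius r=9.5 (area = (8/2)·9.500²·sin(360°/8) = 255.27 mm²); the 26.5×25.5 cube at (11, 6.5) contributes its full rectangle (area 675.75 mm²); After the difference (first − rest): starting from the r=9.5 cylinder (255.27 mm²), the 26.5×25.5 cube at (11, 6.5) misses the remaining region (no effect) — area = 255.27 mm²; the cylinder at (16, 16) does not reach this height (z outside [3.5, 15.5]); Merging all regions: only that combined region is present, so the union is just that shape — area = 255.27 mm². At z = 5.4: the cylinder is not intersected at this z (z outside [0, 5]); the 26.5×25.5 cube at (11, 6.5) contributes its full rectangle (area 675.75 mm²); Taking the first minus the rest: the first operand is absent here, so nothing remains; the cylinder at (16, 16): section is a regular 8-gon, circumradius r=7.5 (area = (8/2)·7.500²·sin(360°/8) = 159.10 mm²); Merging all regions: only the r=7.5 cylinder at (16, 16) is present, so the union is just that shape — area = 159.10 mm². Checking containment: at z = 5.4 the cross-section extends beyond the z = 3.3 cross-section by about 159.10 mm².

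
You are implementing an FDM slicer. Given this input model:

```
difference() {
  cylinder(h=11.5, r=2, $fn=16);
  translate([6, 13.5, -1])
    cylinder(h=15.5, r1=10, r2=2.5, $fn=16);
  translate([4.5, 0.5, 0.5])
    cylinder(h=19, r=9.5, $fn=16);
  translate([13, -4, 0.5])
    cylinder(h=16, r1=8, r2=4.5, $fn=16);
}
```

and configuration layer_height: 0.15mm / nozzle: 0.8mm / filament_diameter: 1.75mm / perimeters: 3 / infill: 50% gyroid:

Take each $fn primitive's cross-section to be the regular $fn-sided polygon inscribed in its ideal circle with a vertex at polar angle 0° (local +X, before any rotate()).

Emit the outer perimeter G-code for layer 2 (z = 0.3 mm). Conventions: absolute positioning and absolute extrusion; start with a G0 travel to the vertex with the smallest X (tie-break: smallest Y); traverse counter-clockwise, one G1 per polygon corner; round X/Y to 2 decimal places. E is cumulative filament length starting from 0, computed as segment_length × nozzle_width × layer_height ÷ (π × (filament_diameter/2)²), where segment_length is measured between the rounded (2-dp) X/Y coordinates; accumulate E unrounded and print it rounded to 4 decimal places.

G0 X-2.00 Y0.00 Z0.30
G1 X-1.85 Y-0.77 E0.0391
G1 X-1.41 Y-1.41 E0.0779
G1 X-0.77 Y-1.85 E0.1166
G1 X0.00 Y-2.00 E0.1558
G1 X0.77 Y-1.85 E0.1949
G1 X1.41 Y-1.41 E0.2337
G1 X1.85 Y-0.77 E0.2724
G1 X2.00 Y0.00 E0.3115
G1 X1.85 Y0.77 E0.3507
G1 X1.41 Y1.41 E0.3894
G1 X0.77 Y1.85 E0.4282
G1 X0.00 Y2.00 E0.4673
G1 X-0.77 Y1.85 E0.5064
G1 X-1.41 Y1.41 E0.5452
G1 X-1.85 Y0.77 E0.5839
G1 X-2.00 Y0.00 E0.6231

At z = 0.3 mm: the r=2 cylinder contributes a regular 16-gon of circumradius 2; the cone at (6, 13.5): at t=0.084 of its height the radius interpolates to r₁+(r₂−r₁)t = 9.371, giving a regular 16-gon of that circumradius; the cylinder at (4.5, 0.5) does not reach this height (z outside [0.5, 19.5]); the cone at (13, -4) does not reach this height (z outside [0.5, 16.5]); Taking the first minus the rest: starting from the r=2 cylinder, the cone at (6, 13.5) misses the remaining region (no effect) — 1 connected region. The outline is a single polygon with 16 vertices. Extrusion per mm of travel: 0.8 × 0.15 / (π × 0.875²) = 0.049890. Accumulating E over each segment gives final E = 0.6231.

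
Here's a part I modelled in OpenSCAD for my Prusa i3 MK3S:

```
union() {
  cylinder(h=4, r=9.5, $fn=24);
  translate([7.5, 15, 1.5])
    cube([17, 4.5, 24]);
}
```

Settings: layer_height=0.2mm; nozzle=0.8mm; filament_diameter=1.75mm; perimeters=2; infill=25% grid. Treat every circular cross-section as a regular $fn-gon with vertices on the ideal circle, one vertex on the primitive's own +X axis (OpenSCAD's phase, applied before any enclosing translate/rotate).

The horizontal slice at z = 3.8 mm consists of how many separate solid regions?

2

At z = 3.8 mm: the cylinder: section is a regular 24-gon, circumradius r=9.5; the cube at (7.5, 15) is present — its section is the full 17×4.5 rectangle; Combining (union): the 2 present regions are separate (no shared area or edge), so areas and boundary lengths simply add and each stays a separate island — 2 connected regions. The result has 2 disconnected regions.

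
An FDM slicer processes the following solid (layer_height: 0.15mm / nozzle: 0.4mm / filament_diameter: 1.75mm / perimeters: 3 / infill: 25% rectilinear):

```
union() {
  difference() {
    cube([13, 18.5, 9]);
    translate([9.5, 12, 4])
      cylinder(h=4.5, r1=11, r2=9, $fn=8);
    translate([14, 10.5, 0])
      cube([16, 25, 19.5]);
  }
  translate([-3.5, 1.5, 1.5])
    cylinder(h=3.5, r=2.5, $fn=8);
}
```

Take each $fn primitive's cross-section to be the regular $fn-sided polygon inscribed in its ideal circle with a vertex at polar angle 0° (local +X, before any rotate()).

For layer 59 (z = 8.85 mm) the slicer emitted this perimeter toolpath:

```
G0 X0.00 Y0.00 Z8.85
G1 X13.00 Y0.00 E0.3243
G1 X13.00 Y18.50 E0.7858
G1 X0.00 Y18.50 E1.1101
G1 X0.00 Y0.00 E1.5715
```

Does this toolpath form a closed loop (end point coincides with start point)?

Start point (G0): (0.00, 0.00). End point (last G1): the path returns to the start — closed.

yes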